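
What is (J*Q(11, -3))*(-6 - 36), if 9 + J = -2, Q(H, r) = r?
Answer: -1386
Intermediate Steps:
J = -11 (J = -9 - 2 = -11)
(J*Q(11, -3))*(-6 - 36) = (-11*(-3))*(-6 - 36) = 33*(-42) = -1386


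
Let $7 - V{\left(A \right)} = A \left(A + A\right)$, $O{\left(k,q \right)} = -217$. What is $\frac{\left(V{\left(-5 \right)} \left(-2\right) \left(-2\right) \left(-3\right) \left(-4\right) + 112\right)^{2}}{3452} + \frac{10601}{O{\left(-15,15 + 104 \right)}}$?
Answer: $\frac{197560329}{187271} \approx 1054.9$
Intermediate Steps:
$V{\left(A \right)} = 7 - 2 A^{2}$ ($V{\left(A \right)} = 7 - A \left(A + A\right) = 7 - A 2 A = 7 - 2 A^{2}$)
$\frac{\left(V{\left(-5 \right)} \left(-2\right) \left(-2\right) \left(-3\right) \left(-4\right) + 112\right)^{2}}{3452} + \frac{10601}{O{\left(-15,15 + 104 \right)}} = \frac{\left(\left(7 - 2 \left(-5\right)^{2}\right) \left(-2\right) \left(-2\right) \left(-3\right) \left(-4\right) + 112\right)^{2}}{3452} + \frac{10601}{-217} = \left(\left(7 - 50\right) \left(-2\right) \left(-2\right) \left(-3\right) \left(-4\right) + 112\right)^{2} \cdot \frac{1}{3452} + 10601 \left(- \frac{1}{217}\right) = \left(\left(7 - 50\right) \left(-2\right) \left(-2\right) \left(-3\right) \left(-4\right) + 112\right)^{2} \cdot \frac{1}{3452} - \frac{10601}{217} = \left(\left(-43\right) \left(-2\right) \left(-2\right) \left(-3\right) \left(-4\right) + 112\right)^{2} \cdot \frac{1}{3452} - \frac{10601}{217} = \left(86 \left(-2\right) \left(-3\right) \left(-4\right) + 112\right)^{2} \cdot \frac{1}{3452} - \frac{10601}{217} = \left(\left(-172\right) \left(-3\right) \left(-4\right) + 112\right)^{2} \cdot \frac{1}{3452} - \frac{10601}{217} = \left(516 \left(-4\right) + 112\right)^{2} \cdot \frac{1}{3452} - \frac{10601}{217} = \left(-2064 + 112\right)^{2} \cdot \frac{1}{3452} - \frac{10601}{217} = \left(-1952\right)^{2} \cdot \frac{1}{3452} - \frac{10601}{217} = 3810304 \cdot \frac{1}{3452} - \frac{10601}{217} = \frac{952576}{863} - \frac{10601}{217} = \frac{197560329}{187271}$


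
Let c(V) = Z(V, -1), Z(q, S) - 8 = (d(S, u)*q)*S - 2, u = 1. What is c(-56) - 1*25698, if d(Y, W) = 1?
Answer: -25636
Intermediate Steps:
Z(q, S) = 6 + S*q (Z(q, S) = 8 + ((1*q)*S - 2) = 8 + (q*S - 2) = 8 + (S*q - 2) = 8 + (-2 + S*q) = 6 + S*q)
c(V) = 6 - V
c(-56) - 1*25698 = (6 - 1*(-56)) - 1*25698 = (6 + 56) - 25698 = 62 - 25698 = -25636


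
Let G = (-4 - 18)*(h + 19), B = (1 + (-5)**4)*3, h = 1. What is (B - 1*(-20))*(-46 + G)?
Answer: -922428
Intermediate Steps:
B = 1878 (B = (1 + 625)*3 = 626*3 = 1878)
G = -440 (G = (-4 - 18)*(1 + 19) = -22*20 = -440)
(B - 1*(-20))*(-46 + G) = (1878 - 1*(-20))*(-46 - 440) = (1878 + 20)*(-486) = 1898*(-486) = -922428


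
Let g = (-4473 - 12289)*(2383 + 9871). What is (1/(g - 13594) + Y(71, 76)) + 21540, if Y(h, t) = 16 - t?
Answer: 4412317250159/205415142 ≈ 21480.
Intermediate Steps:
g = -205401548 (g = -16762*12254 = -205401548)
(1/(g - 13594) + Y(71, 76)) + 21540 = (1/(-205401548 - 13594) + (16 - 1*76)) + 21540 = (1/(-205415142) + (16 - 76)) + 21540 = (-1/205415142 - 60) + 21540 = -12324908521/205415142 + 21540 = 4412317250159/205415142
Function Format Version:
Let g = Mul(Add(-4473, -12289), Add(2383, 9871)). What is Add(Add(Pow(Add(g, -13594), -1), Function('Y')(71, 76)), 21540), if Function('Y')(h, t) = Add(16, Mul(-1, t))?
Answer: Rational(4412317250159, 205415142) ≈ 21480.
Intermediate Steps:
g = -205401548 (g = Mul(-16762, 12254) = -205401548)
Add(Add(Pow(Add(g, -13594), -1), Function('Y')(71, 76)), 21540) = Add(Add(Pow(Add(-205401548, -13594), -1), Add(16, Mul(-1, 76))), 21540) = Add(Add(Pow(-205415142, -1), Add(16, -76)), 21540) = Add(Add(Rational(-1, 205415142), -60), 21540) = Add(Rational(-12324908521, 205415142), 21540) = Rational(4412317250159, 205415142)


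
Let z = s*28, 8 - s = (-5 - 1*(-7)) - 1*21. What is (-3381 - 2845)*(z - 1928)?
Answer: 7296872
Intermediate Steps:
s = 27 (s = 8 - ((-5 - 1*(-7)) - 1*21) = 8 - ((-5 + 7) - 21) = 8 - (2 - 21) = 8 - 1*(-19) = 8 + 19 = 27)
z = 756 (z = 27*28 = 756)
(-3381 - 2845)*(z - 1928) = (-3381 - 2845)*(756 - 1928) = -6226*(-1172) = 7296872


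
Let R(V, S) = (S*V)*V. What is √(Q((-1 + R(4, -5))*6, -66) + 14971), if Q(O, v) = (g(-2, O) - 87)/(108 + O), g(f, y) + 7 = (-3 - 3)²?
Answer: 2*√14855127/63 ≈ 122.36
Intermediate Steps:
g(f, y) = 29 (g(f, y) = -7 + (-3 - 3)² = -7 + (-6)² = -7 + 36 = 29)
R(V, S) = S*V²
Q(O, v) = -58/(108 + O) (Q(O, v) = (29 - 87)/(108 + O) = -58/(108 + O))
√(Q((-1 + R(4, -5))*6, -66) + 14971) = √(-58/(108 + (-1 - 5*4²)*6) + 14971) = √(-58/(108 + (-1 - 5*16)*6) + 14971) = √(-58/(108 + (-1 - 80)*6) + 14971) = √(-58/(108 - 81*6) + 14971) = √(-58/(108 - 486) + 14971) = √(-58/(-378) + 14971) = √(-58*(-1/378) + 14971) = √(29/189 + 14971) = √(2829548/189) = 2*√14855127/63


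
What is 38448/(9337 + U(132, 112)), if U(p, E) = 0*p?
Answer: 38448/9337 ≈ 4.1178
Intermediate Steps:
U(p, E) = 0
38448/(9337 + U(132, 112)) = 38448/(9337 + 0) = 38448/9337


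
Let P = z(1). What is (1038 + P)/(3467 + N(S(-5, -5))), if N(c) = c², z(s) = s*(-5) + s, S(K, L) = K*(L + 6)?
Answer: 517/1746 ≈ 0.29611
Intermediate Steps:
S(K, L) = K*(6 + L)
z(s) = -4*s (z(s) = -5*s + s = -4*s)
P = -4 (P = -4*1 = -4)
(1038 + P)/(3467 + N(S(-5, -5))) = (1038 - 4)/(3467 + (-5*(6 - 5))²) = 1034/(3467 + (-5*1)²) = 1034/(3467 + (-5)²) = 1034/(3467 + 25) = 1034/3492 = 1034*(1/3492) = 517/1746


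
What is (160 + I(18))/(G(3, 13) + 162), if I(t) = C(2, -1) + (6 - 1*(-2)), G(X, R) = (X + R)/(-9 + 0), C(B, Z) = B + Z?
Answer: 1521/1442 ≈ 1.0548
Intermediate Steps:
G(X, R) = -R/9 - X/9 (G(X, R) = (R + X)/(-9) = (R + X)*(-⅑) = -R/9 - X/9)
I(t) = 9 (I(t) = (2 - 1) + (6 - 1*(-2)) = 1 + (6 + 2) = 1 + 8 = 9)
(160 + I(18))/(G(3, 13) + 162) = (160 + 9)/((-⅑*13 - ⅑*3) + 162) = 169/((-13/9 - ⅓) + 162) = 169/(-16/9 + 162) = 169/(1442/9) = 169*(9/1442) = 1521/1442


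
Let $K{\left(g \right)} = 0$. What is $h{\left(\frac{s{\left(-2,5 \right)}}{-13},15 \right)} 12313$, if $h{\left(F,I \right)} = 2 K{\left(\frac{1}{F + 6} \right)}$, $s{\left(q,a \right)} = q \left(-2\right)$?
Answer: $0$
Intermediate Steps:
$s{\left(q,a \right)} = - 2 q$
$h{\left(F,I \right)} = 0$ ($h{\left(F,I \right)} = 2 \cdot 0 = 0$)
$h{\left(\frac{s{\left(-2,5 \right)}}{-13},15 \right)} 12313 = 0 \cdot 12313 = 0$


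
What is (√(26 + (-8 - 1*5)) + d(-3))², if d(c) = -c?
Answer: (3 + √13)² ≈ 43.633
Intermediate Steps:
(√(26 + (-8 - 1*5)) + d(-3))² = (√(26 + (-8 - 1*5)) - 1*(-3))² = (√(26 + (-8 - 5)) + 3)² = (√(26 - 13) + 3)² = (√13 + 3)² = (3 + √13)²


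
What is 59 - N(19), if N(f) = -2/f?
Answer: 1123/19 ≈ 59.105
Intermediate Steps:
59 - N(19) = 59 - (-2)/19 = 59 - 1*(-2/19) = 59 + 2/19 = 1123/19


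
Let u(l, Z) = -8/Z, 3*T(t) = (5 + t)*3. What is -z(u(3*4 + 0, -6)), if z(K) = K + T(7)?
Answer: -40/3 ≈ -13.333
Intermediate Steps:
T(t) = 5 + t (T(t) = ((5 + t)*3)/3 = (15 + 3*t)/3 = 5 + t)
z(K) = 12 + K (z(K) = K + (5 + 7) = K + 12 = 12 + K)
-z(u(3*4 + 0, -6)) = -(12 - 8/(-6)) = -(12 - 8*(-⅙)) = -(12 + 4/3) = -1*40/3 = -40/3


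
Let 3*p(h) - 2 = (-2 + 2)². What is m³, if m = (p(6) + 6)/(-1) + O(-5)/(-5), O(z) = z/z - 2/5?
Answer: -131872229/421875 ≈ -312.59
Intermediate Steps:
p(h) = ⅔ (p(h) = ⅔ + (-2 + 2)²/3 = ⅔ + (⅓)*0² = ⅔ + (⅓)*0 = ⅔ + 0 = ⅔)
O(z) = ⅗ (O(z) = 1 - 2*⅕ = 1 - ⅖ = ⅗)
m = -509/75 (m = (⅔ + 6)/(-1) + (⅗)/(-5) = (20/3)*(-1) + (⅗)*(-⅕) = -20/3 - 3/25 = -509/75 ≈ -6.7867)
m³ = (-509/75)³ = -131872229/421875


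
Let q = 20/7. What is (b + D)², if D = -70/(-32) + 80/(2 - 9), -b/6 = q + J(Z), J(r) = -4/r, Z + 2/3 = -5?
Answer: 3398773401/3625216 ≈ 937.54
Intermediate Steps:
Z = -17/3 (Z = -⅔ - 5 = -17/3 ≈ -5.6667)
q = 20/7 (q = 20*(⅐) = 20/7 ≈ 2.8571)
b = -2544/119 (b = -6*(20/7 - 4/(-17/3)) = -6*(20/7 - 4*(-3/17)) = -6*(20/7 + 12/17) = -6*424/119 = -2544/119 ≈ -21.378)
D = -1035/112 (D = -70*(-1/32) + 80/(-7) = 35/16 + 80*(-⅐) = 35/16 - 80/7 = -1035/112 ≈ -9.2411)
(b + D)² = (-2544/119 - 1035/112)² = (-58299/1904)² = 3398773401/3625216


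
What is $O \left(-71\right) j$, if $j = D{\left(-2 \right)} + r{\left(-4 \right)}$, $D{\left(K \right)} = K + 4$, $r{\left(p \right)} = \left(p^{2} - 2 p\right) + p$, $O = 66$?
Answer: $-103092$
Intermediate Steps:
$r{\left(p \right)} = p^{2} - p$
$D{\left(K \right)} = 4 + K$
$j = 22$ ($j = \left(4 - 2\right) - 4 \left(-1 - 4\right) = 2 - -20 = 2 + 20 = 22$)
$O \left(-71\right) j = 66 \left(-71\right) 22 = \left(-4686\right) 22 = -103092$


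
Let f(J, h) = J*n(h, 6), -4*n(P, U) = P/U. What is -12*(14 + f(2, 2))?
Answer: -166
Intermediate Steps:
n(P, U) = -P/(4*U)
f(J, h) = -J*h/24 (f(J, h) = J*(-¼*h/6) = J*(-¼*h*⅙) = J*(-h/24) = -J*h/24)
-12*(14 + f(2, 2)) = -12*(14 - 1/24*2*2) = -12*(14 - ⅙) = -12*83/6 = -166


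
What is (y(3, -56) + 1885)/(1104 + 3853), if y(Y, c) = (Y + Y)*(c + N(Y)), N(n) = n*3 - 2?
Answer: 1591/4957 ≈ 0.32096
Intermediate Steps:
N(n) = -2 + 3*n (N(n) = 3*n - 2 = -2 + 3*n)
y(Y, c) = 2*Y*(-2 + c + 3*Y) (y(Y, c) = (Y + Y)*(c + (-2 + 3*Y)) = (2*Y)*(-2 + c + 3*Y) = 2*Y*(-2 + c + 3*Y))
(y(3, -56) + 1885)/(1104 + 3853) = (2*3*(-2 - 56 + 3*3) + 1885)/(1104 + 3853) = (2*3*(-2 - 56 + 9) + 1885)/4957 = (2*3*(-49) + 1885)*(1/4957) = (-294 + 1885)*(1/4957) = 1591*(1/4957) = 1591/4957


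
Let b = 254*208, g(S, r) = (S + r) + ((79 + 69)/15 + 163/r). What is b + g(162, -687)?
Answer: 179707622/3435 ≈ 52317.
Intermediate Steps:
g(S, r) = 148/15 + S + r + 163/r (g(S, r) = (S + r) + (148*(1/15) + 163/r) = (S + r) + (148/15 + 163/r) = 148/15 + S + r + 163/r)
b = 52832
b + g(162, -687) = 52832 + (148/15 + 162 - 687 + 163/(-687)) = 52832 + (148/15 + 162 - 687 + 163*(-1/687)) = 52832 + (148/15 + 162 - 687 - 163/687) = 52832 - 1770298/3435 = 179707622/3435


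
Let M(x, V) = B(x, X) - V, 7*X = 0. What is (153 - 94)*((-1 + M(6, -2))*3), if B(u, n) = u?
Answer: 1239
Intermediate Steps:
X = 0 (X = (⅐)*0 = 0)
M(x, V) = x - V
(153 - 94)*((-1 + M(6, -2))*3) = (153 - 94)*((-1 + (6 - 1*(-2)))*3) = 59*((-1 + (6 + 2))*3) = 59*((-1 + 8)*3) = 59*(7*3) = 59*21 = 1239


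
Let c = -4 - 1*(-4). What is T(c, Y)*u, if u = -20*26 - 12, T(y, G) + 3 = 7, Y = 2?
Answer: -2128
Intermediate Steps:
c = 0 (c = -4 + 4 = 0)
T(y, G) = 4 (T(y, G) = -3 + 7 = 4)
u = -532 (u = -520 - 12 = -532)
T(c, Y)*u = 4*(-532) = -2128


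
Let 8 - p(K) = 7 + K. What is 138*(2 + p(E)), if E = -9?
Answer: 1656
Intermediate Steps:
p(K) = 1 - K (p(K) = 8 - (7 + K) = 8 + (-7 - K) = 1 - K)
138*(2 + p(E)) = 138*(2 + (1 - 1*(-9))) = 138*(2 + (1 + 9)) = 138*(2 + 10) = 138*12 = 1656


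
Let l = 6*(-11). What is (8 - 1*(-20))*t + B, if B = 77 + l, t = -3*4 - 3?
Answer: -409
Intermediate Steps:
l = -66
t = -15 (t = -12 - 3 = -15)
B = 11 (B = 77 - 66 = 11)
(8 - 1*(-20))*t + B = (8 - 1*(-20))*(-15) + 11 = (8 + 20)*(-15) + 11 = 28*(-15) + 11 = -420 + 11 = -409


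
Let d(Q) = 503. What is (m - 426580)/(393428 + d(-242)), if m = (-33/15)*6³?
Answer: -2135276/1969655 ≈ -1.0841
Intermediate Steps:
m = -2376/5 (m = ((1/15)*(-33))*216 = -11/5*216 = -2376/5 ≈ -475.20)
(m - 426580)/(393428 + d(-242)) = (-2376/5 - 426580)/(393428 + 503) = -2135276/5/393931 = -2135276/5*1/393931 = -2135276/1969655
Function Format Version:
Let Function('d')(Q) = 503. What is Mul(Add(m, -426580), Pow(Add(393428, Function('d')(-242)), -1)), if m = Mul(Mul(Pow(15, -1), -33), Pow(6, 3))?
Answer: Rational(-2135276, 1969655) ≈ -1.0841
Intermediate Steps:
m = Rational(-2376, 5) (m = Mul(Mul(Rational(1, 15), -33), 216) = Mul(Rational(-11, 5), 216) = Rational(-2376, 5) ≈ -475.20)
Mul(Add(m, -426580), Pow(Add(393428, Function('d')(-242)), -1)) = Mul(Add(Rational(-2376, 5), -426580), Pow(Add(393428, 503), -1)) = Mul(Rational(-2135276, 5), Pow(393931, -1)) = Mul(Rational(-2135276, 5), Rational(1, 393931)) = Rational(-2135276, 1969655)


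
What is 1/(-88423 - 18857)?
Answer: -1/107280 ≈ -9.3214e-6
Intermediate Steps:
1/(-88423 - 18857) = 1/(-107280) = -1/107280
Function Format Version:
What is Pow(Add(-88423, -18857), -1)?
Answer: Rational(-1, 107280) ≈ -9.3214e-6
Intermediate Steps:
Pow(Add(-88423, -18857), -1) = Pow(-107280, -1) = Rational(-1, 107280)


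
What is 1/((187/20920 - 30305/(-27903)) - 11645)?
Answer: -583730760/6796905501739 ≈ -8.5882e-5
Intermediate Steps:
1/((187/20920 - 30305/(-27903)) - 11645) = 1/((187*(1/20920) - 30305*(-1/27903)) - 11645) = 1/((187/20920 + 30305/27903) - 11645) = 1/(639198461/583730760 - 11645) = 1/(-6796905501739/583730760) = -583730760/6796905501739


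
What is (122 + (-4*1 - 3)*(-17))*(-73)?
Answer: -17593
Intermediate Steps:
(122 + (-4*1 - 3)*(-17))*(-73) = (122 + (-4 - 3)*(-17))*(-73) = (122 - 7*(-17))*(-73) = (122 + 119)*(-73) = 241*(-73) = -17593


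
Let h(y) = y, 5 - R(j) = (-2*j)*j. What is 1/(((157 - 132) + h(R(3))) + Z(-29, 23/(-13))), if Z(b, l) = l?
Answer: 13/601 ≈ 0.021631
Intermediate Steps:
R(j) = 5 + 2*j² (R(j) = 5 - (-2*j)*j = 5 - (-2)*j² = 5 + 2*j²)
1/(((157 - 132) + h(R(3))) + Z(-29, 23/(-13))) = 1/(((157 - 132) + (5 + 2*3²)) + 23/(-13)) = 1/((25 + (5 + 2*9)) + 23*(-1/13)) = 1/((25 + (5 + 18)) - 23/13) = 1/((25 + 23) - 23/13) = 1/(48 - 23/13) = 1/(601/13) = 13/601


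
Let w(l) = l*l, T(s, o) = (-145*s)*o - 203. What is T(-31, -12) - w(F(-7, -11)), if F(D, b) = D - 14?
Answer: -54584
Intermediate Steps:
F(D, b) = -14 + D
T(s, o) = -203 - 145*o*s (T(s, o) = -145*o*s - 203 = -203 - 145*o*s)
w(l) = l²
T(-31, -12) - w(F(-7, -11)) = (-203 - 145*(-12)*(-31)) - (-14 - 7)² = (-203 - 53940) - 1*(-21)² = -54143 - 1*441 = -54143 - 441 = -54584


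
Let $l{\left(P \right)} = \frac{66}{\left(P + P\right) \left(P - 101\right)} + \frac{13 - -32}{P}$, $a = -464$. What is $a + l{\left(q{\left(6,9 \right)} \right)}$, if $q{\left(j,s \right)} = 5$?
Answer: $- \frac{72811}{160} \approx -455.07$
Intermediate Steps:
$l{\left(P \right)} = \frac{45}{P} + \frac{33}{P \left(-101 + P\right)}$ ($l{\left(P \right)} = \frac{66}{2 P \left(-101 + P\right)} + \frac{13 + 32}{P} = \frac{66}{2 P \left(-101 + P\right)} + \frac{45}{P} = 66 \frac{1}{2 P \left(-101 + P\right)} + \frac{45}{P} = \frac{33}{P \left(-101 + P\right)} + \frac{45}{P} = \frac{45}{P} + \frac{33}{P \left(-101 + P\right)}$)
$a + l{\left(q{\left(6,9 \right)} \right)} = -464 + \frac{3 \left(-1504 + 15 \cdot 5\right)}{5 \left(-101 + 5\right)} = -464 + 3 \cdot \frac{1}{5} \frac{1}{-96} \left(-1504 + 75\right) = -464 + 3 \cdot \frac{1}{5} \left(- \frac{1}{96}\right) \left(-1429\right) = -464 + \frac{1429}{160} = - \frac{72811}{160}$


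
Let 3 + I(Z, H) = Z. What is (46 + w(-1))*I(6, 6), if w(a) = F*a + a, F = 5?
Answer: 120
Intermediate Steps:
I(Z, H) = -3 + Z
w(a) = 6*a (w(a) = 5*a + a = 6*a)
(46 + w(-1))*I(6, 6) = (46 + 6*(-1))*(-3 + 6) = (46 - 6)*3 = 40*3 = 120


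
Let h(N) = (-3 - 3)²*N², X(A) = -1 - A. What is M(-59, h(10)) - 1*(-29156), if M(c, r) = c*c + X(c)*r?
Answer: 241437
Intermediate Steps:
h(N) = 36*N² (h(N) = (-6)²*N² = 36*N²)
M(c, r) = c² + r*(-1 - c) (M(c, r) = c*c + (-1 - c)*r = c² + r*(-1 - c))
M(-59, h(10)) - 1*(-29156) = ((-59)² - 36*10²*(1 - 59)) - 1*(-29156) = (3481 - 1*36*100*(-58)) + 29156 = (3481 - 1*3600*(-58)) + 29156 = (3481 + 208800) + 29156 = 212281 + 29156 = 241437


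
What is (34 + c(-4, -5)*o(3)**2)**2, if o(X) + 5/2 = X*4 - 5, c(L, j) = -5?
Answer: 72361/16 ≈ 4522.6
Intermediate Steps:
o(X) = -15/2 + 4*X (o(X) = -5/2 + (X*4 - 5) = -5/2 + (4*X - 5) = -5/2 + (-5 + 4*X) = -15/2 + 4*X)
(34 + c(-4, -5)*o(3)**2)**2 = (34 - 5*(-15/2 + 4*3)**2)**2 = (34 - 5*(-15/2 + 12)**2)**2 = (34 - 5*(9/2)**2)**2 = (34 - 5*81/4)**2 = (34 - 405/4)**2 = (-269/4)**2 = 72361/16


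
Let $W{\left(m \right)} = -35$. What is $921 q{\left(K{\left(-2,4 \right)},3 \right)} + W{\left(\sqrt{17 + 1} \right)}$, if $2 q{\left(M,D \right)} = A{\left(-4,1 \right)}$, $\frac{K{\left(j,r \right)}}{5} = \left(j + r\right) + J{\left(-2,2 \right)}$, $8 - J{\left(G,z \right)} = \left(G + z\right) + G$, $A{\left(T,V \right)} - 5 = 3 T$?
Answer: $- \frac{6517}{2} \approx -3258.5$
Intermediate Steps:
$A{\left(T,V \right)} = 5 + 3 T$
$J{\left(G,z \right)} = 8 - z - 2 G$ ($J{\left(G,z \right)} = 8 - \left(\left(G + z\right) + G\right) = 8 - \left(z + 2 G\right) = 8 - z - 2 G$)
$K{\left(j,r \right)} = 50 + 5 j + 5 r$ ($K{\left(j,r \right)} = 5 \left(\left(j + r\right) - -10\right) = 5 \left(\left(j + r\right) + \left(8 - 2 + 4\right)\right) = 5 \left(\left(j + r\right) + 10\right) = 5 \left(10 + j + r\right) = 50 + 5 j + 5 r$)
$q{\left(M,D \right)} = - \frac{7}{2}$ ($q{\left(M,D \right)} = \frac{5 + 3 \left(-4\right)}{2} = \frac{5 - 12}{2} = \frac{1}{2} \left(-7\right) = - \frac{7}{2}$)
$921 q{\left(K{\left(-2,4 \right)},3 \right)} + W{\left(\sqrt{17 + 1} \right)} = 921 \left(- \frac{7}{2}\right) - 35 = - \frac{6447}{2} - 35 = - \frac{6517}{2}$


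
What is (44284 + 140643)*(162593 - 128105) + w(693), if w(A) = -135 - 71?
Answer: 6377762170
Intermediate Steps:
w(A) = -206
(44284 + 140643)*(162593 - 128105) + w(693) = (44284 + 140643)*(162593 - 128105) - 206 = 184927*34488 - 206 = 6377762376 - 206 = 6377762170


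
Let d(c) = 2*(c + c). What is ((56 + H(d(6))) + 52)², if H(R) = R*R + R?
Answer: 501264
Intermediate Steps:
d(c) = 4*c (d(c) = 2*(2*c) = 4*c)
H(R) = R + R² (H(R) = R² + R = R + R²)
((56 + H(d(6))) + 52)² = ((56 + (4*6)*(1 + 4*6)) + 52)² = ((56 + 24*(1 + 24)) + 52)² = ((56 + 24*25) + 52)² = ((56 + 600) + 52)² = (656 + 52)² = 708² = 501264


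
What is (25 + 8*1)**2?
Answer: 1089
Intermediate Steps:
(25 + 8*1)**2 = (25 + 8)**2 = 33**2 = 1089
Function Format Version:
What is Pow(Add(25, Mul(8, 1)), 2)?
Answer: 1089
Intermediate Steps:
Pow(Add(25, Mul(8, 1)), 2) = Pow(Add(25, 8), 2) = Pow(33, 2) = 1089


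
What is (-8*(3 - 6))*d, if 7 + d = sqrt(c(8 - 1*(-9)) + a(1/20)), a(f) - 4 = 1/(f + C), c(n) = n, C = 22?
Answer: -168 + 8*sqrt(9281)/7 ≈ -57.899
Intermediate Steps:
a(f) = 4 + 1/(22 + f) (a(f) = 4 + 1/(f + 22) = 4 + 1/(22 + f))
d = -7 + sqrt(9281)/21 (d = -7 + sqrt((8 - 1*(-9)) + (89 + 4*(1/20))/(22 + 1/20)) = -7 + sqrt((8 + 9) + (89 + 4*(1*(1/20)))/(22 + 1*(1/20))) = -7 + sqrt(17 + (89 + 4*(1/20))/(22 + 1/20)) = -7 + sqrt(17 + (89 + 1/5)/(441/20)) = -7 + sqrt(17 + (20/441)*(446/5)) = -7 + sqrt(17 + 1784/441) = -7 + sqrt(9281/441) = -7 + sqrt(9281)/21 ≈ -2.4125)
(-8*(3 - 6))*d = (-8*(3 - 6))*(-7 + sqrt(9281)/21) = (-8*(-3))*(-7 + sqrt(9281)/21) = 24*(-7 + sqrt(9281)/21) = -168 + 8*sqrt(9281)/7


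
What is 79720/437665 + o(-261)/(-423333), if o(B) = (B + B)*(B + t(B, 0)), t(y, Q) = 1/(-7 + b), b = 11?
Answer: -1147694795/8234579442 ≈ -0.13937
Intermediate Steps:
t(y, Q) = ¼ (t(y, Q) = 1/(-7 + 11) = 1/4 = ¼)
o(B) = 2*B*(¼ + B) (o(B) = (B + B)*(B + ¼) = (2*B)*(¼ + B) = 2*B*(¼ + B))
79720/437665 + o(-261)/(-423333) = 79720/437665 + ((½)*(-261)*(1 + 4*(-261)))/(-423333) = 79720*(1/437665) + ((½)*(-261)*(1 - 1044))*(-1/423333) = 15944/87533 + ((½)*(-261)*(-1043))*(-1/423333) = 15944/87533 + (272223/2)*(-1/423333) = 15944/87533 - 30247/94074 = -1147694795/8234579442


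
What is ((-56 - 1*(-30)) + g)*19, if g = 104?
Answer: 1482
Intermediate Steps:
((-56 - 1*(-30)) + g)*19 = ((-56 - 1*(-30)) + 104)*19 = ((-56 + 30) + 104)*19 = (-26 + 104)*19 = 78*19 = 1482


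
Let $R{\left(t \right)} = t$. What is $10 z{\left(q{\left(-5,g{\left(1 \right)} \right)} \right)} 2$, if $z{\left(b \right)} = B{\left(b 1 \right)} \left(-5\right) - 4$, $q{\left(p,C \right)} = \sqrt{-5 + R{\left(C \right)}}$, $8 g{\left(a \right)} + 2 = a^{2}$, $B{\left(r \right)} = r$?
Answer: $-80 - 25 i \sqrt{82} \approx -80.0 - 226.38 i$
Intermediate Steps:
$g{\left(a \right)} = - \frac{1}{4} + \frac{a^{2}}{8}$
$q{\left(p,C \right)} = \sqrt{-5 + C}$
$z{\left(b \right)} = -4 - 5 b$ ($z{\left(b \right)} = b 1 \left(-5\right) - 4 = b \left(-5\right) - 4 = - 5 b - 4 = -4 - 5 b$)
$10 z{\left(q{\left(-5,g{\left(1 \right)} \right)} \right)} 2 = 10 \left(-4 - 5 \sqrt{-5 - \left(\frac{1}{4} - \frac{1^{2}}{8}\right)}\right) 2 = 10 \left(-4 - 5 \sqrt{-5 + \left(- \frac{1}{4} + \frac{1}{8} \cdot 1\right)}\right) 2 = 10 \left(-4 - 5 \sqrt{-5 + \left(- \frac{1}{4} + \frac{1}{8}\right)}\right) 2 = 10 \left(-4 - 5 \sqrt{-5 - \frac{1}{8}}\right) 2 = 10 \left(-4 - 5 \sqrt{- \frac{41}{8}}\right) 2 = 10 \left(-4 - 5 \frac{i \sqrt{82}}{4}\right) 2 = 10 \left(-4 - \frac{5 i \sqrt{82}}{4}\right) 2 = \left(-40 - \frac{25 i \sqrt{82}}{2}\right) 2 = -80 - 25 i \sqrt{82}$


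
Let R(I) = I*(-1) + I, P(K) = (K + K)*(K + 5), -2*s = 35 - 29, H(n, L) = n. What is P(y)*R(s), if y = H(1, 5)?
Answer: 0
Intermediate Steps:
s = -3 (s = -(35 - 29)/2 = -½*6 = -3)
y = 1
P(K) = 2*K*(5 + K) (P(K) = (2*K)*(5 + K) = 2*K*(5 + K))
R(I) = 0 (R(I) = -I + I = 0)
P(y)*R(s) = (2*1*(5 + 1))*0 = (2*1*6)*0 = 12*0 = 0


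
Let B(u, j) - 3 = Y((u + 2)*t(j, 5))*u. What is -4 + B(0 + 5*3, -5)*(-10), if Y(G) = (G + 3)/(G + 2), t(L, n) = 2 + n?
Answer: -22414/121 ≈ -185.24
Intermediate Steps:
Y(G) = (3 + G)/(2 + G)
B(u, j) = 3 + u*(17 + 7*u)/(16 + 7*u) (B(u, j) = 3 + ((3 + (u + 2)*(2 + 5))/(2 + (u + 2)*(2 + 5)))*u = 3 + ((3 + (2 + u)*7)/(2 + (2 + u)*7))*u = 3 + ((3 + (14 + 7*u))/(2 + (14 + 7*u)))*u = 3 + ((17 + 7*u)/(16 + 7*u))*u = 3 + u*(17 + 7*u)/(16 + 7*u))
-4 + B(0 + 5*3, -5)*(-10) = -4 + ((48 + 7*(0 + 5*3)² + 38*(0 + 5*3))/(16 + 7*(0 + 5*3)))*(-10) = -4 + ((48 + 7*(0 + 15)² + 38*(0 + 15))/(16 + 7*(0 + 15)))*(-10) = -4 + ((48 + 7*15² + 38*15)/(16 + 7*15))*(-10) = -4 + ((48 + 7*225 + 570)/(16 + 105))*(-10) = -4 + ((48 + 1575 + 570)/121)*(-10) = -4 + ((1/121)*2193)*(-10) = -4 + (2193/121)*(-10) = -4 - 21930/121 = -22414/121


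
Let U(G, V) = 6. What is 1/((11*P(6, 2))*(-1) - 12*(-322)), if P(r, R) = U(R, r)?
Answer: 1/3798 ≈ 0.00026330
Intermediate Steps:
P(r, R) = 6
1/((11*P(6, 2))*(-1) - 12*(-322)) = 1/((11*6)*(-1) - 12*(-322)) = 1/(66*(-1) + 3864) = 1/(-66 + 3864) = 1/3798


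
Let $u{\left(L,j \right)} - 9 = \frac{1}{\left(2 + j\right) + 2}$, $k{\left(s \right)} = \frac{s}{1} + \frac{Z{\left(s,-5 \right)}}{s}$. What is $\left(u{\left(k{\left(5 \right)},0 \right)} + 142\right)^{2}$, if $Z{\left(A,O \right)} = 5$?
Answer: $\frac{366025}{16} \approx 22877.0$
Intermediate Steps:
$k{\left(s \right)} = s + \frac{5}{s}$ ($k{\left(s \right)} = \frac{s}{1} + \frac{5}{s} = s 1 + \frac{5}{s} = s + \frac{5}{s}$)
$u{\left(L,j \right)} = 9 + \frac{1}{4 + j}$ ($u{\left(L,j \right)} = 9 + \frac{1}{\left(2 + j\right) + 2} = 9 + \frac{1}{4 + j}$)
$\left(u{\left(k{\left(5 \right)},0 \right)} + 142\right)^{2} = \left(\frac{37 + 9 \cdot 0}{4 + 0} + 142\right)^{2} = \left(\frac{37 + 0}{4} + 142\right)^{2} = \left(\frac{1}{4} \cdot 37 + 142\right)^{2} = \left(\frac{37}{4} + 142\right)^{2} = \left(\frac{605}{4}\right)^{2} = \frac{366025}{16}$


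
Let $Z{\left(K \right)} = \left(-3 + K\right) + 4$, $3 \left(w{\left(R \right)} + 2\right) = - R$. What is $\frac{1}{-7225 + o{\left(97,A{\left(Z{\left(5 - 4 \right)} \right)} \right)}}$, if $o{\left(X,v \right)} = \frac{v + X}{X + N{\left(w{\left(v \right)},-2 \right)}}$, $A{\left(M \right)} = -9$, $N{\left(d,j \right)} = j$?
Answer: $- \frac{95}{686287} \approx -0.00013843$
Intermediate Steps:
$w{\left(R \right)} = -2 - \frac{R}{3}$ ($w{\left(R \right)} = -2 + \frac{\left(-1\right) R}{3} = -2 - \frac{R}{3}$)
$Z{\left(K \right)} = 1 + K$
$o{\left(X,v \right)} = \frac{X + v}{-2 + X}$ ($o{\left(X,v \right)} = \frac{v + X}{X - 2} = \frac{X + v}{-2 + X}$)
$\frac{1}{-7225 + o{\left(97,A{\left(Z{\left(5 - 4 \right)} \right)} \right)}} = \frac{1}{-7225 + \frac{97 - 9}{-2 + 97}} = \frac{1}{-7225 + \frac{1}{95} \cdot 88} = \frac{1}{-7225 + \frac{88}{95}} = \frac{1}{- \frac{686287}{95}} = - \frac{95}{686287}$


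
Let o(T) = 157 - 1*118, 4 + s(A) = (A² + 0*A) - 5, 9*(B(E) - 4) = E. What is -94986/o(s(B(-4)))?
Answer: -31662/13 ≈ -2435.5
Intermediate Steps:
B(E) = 4 + E/9
s(A) = -9 + A² (s(A) = -4 + ((A² + 0*A) - 5) = -4 + ((A² + 0) - 5) = -4 + (A² - 5) = -4 + (-5 + A²) = -9 + A²)
o(T) = 39 (o(T) = 157 - 118 = 39)
-94986/o(s(B(-4))) = -94986/39 = -94986*1/39 = -31662/13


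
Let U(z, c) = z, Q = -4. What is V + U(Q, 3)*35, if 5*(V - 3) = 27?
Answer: -658/5 ≈ -131.60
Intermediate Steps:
V = 42/5 (V = 3 + (⅕)*27 = 3 + 27/5 = 42/5 ≈ 8.4000)
V + U(Q, 3)*35 = 42/5 - 4*35 = 42/5 - 140 = -658/5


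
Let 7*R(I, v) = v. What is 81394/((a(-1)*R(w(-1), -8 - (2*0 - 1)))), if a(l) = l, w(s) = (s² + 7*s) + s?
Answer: 81394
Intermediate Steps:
w(s) = s² + 8*s
R(I, v) = v/7
81394/((a(-1)*R(w(-1), -8 - (2*0 - 1)))) = 81394/((-(-8 - (2*0 - 1))/7)) = 81394/((-(-8 - (0 - 1))/7)) = 81394/((-(-8 - 1*(-1))/7)) = 81394/((-(-8 + 1)/7)) = 81394/((-(-7)/7)) = 81394/((-1*(-1))) = 81394/1 = 81394*1 = 81394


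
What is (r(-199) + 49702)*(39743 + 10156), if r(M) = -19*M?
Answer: 2668748217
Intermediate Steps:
(r(-199) + 49702)*(39743 + 10156) = (-19*(-199) + 49702)*(39743 + 10156) = (3781 + 49702)*49899 = 53483*49899 = 2668748217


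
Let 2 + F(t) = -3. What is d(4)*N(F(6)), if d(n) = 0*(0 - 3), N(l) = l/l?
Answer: 0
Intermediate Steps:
F(t) = -5 (F(t) = -2 - 3 = -5)
N(l) = 1
d(n) = 0 (d(n) = 0*(-3) = 0)
d(4)*N(F(6)) = 0*1 = 0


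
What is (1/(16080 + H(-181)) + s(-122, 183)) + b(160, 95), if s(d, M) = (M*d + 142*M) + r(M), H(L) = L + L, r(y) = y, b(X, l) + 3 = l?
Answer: 61850331/15718 ≈ 3935.0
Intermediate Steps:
b(X, l) = -3 + l
H(L) = 2*L
s(d, M) = 143*M + M*d (s(d, M) = (M*d + 142*M) + M = (142*M + M*d) + M = 143*M + M*d)
(1/(16080 + H(-181)) + s(-122, 183)) + b(160, 95) = (1/(16080 + 2*(-181)) + 183*(143 - 122)) + (-3 + 95) = (1/(16080 - 362) + 183*21) + 92 = (1/15718 + 3843) + 92 = 60404275/15718 + 92 = 61850331/15718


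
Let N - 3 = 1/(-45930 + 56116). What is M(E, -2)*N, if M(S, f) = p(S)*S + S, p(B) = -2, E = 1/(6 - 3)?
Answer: -30559/30558 ≈ -1.0000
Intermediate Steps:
E = ⅓ (E = 1/3 = ⅓ ≈ 0.33333)
M(S, f) = -S (M(S, f) = -2*S + S = -S)
N = 30559/10186 (N = 3 + 1/(-45930 + 56116) = 3 + 1/10186 = 30559/10186 ≈ 3.0001)
M(E, -2)*N = -1*⅓*(30559/10186) = -⅓*30559/10186 = -30559/30558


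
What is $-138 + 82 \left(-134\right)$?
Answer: $-11126$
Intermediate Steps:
$-138 + 82 \left(-134\right) = -138 - 10988 = -11126$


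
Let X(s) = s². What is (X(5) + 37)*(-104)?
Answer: -6448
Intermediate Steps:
(X(5) + 37)*(-104) = (5² + 37)*(-104) = (25 + 37)*(-104) = 62*(-104) = -6448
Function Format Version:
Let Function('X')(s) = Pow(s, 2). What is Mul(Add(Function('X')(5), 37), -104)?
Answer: -6448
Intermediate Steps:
Mul(Add(Function('X')(5), 37), -104) = Mul(Add(Pow(5, 2), 37), -104) = Mul(Add(25, 37), -104) = Mul(62, -104) = -6448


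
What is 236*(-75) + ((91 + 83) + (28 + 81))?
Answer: -17417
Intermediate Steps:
236*(-75) + ((91 + 83) + (28 + 81)) = -17700 + (174 + 109) = -17700 + 283 = -17417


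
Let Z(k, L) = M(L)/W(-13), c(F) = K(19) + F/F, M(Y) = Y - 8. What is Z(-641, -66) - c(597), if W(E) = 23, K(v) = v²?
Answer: -8400/23 ≈ -365.22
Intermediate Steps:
M(Y) = -8 + Y
c(F) = 362 (c(F) = 19² + F/F = 361 + 1 = 362)
Z(k, L) = -8/23 + L/23 (Z(k, L) = (-8 + L)/23 = (-8 + L)*(1/23) = -8/23 + L/23)
Z(-641, -66) - c(597) = (-8/23 + (1/23)*(-66)) - 1*362 = (-8/23 - 66/23) - 362 = -74/23 - 362 = -8400/23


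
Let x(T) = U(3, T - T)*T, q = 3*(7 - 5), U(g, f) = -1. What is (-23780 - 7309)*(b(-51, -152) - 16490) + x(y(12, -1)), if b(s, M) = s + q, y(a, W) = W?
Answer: 514056616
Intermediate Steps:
q = 6 (q = 3*2 = 6)
x(T) = -T
b(s, M) = 6 + s (b(s, M) = s + 6 = 6 + s)
(-23780 - 7309)*(b(-51, -152) - 16490) + x(y(12, -1)) = (-23780 - 7309)*((6 - 51) - 16490) - 1*(-1) = -31089*(-45 - 16490) + 1 = -31089*(-16535) + 1 = 514056615 + 1 = 514056616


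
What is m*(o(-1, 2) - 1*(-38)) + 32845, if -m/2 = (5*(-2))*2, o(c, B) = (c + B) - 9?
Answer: 34045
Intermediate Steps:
o(c, B) = -9 + B + c (o(c, B) = (B + c) - 9 = -9 + B + c)
m = 40 (m = -2*5*(-2)*2 = -(-20)*2 = -2*(-20) = 40)
m*(o(-1, 2) - 1*(-38)) + 32845 = 40*((-9 + 2 - 1) - 1*(-38)) + 32845 = 40*(-8 + 38) + 32845 = 40*30 + 32845 = 1200 + 32845 = 34045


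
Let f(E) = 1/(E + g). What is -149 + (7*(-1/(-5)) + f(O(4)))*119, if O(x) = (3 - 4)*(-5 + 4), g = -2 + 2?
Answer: 683/5 ≈ 136.60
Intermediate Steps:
g = 0
O(x) = 1 (O(x) = -1*(-1) = 1)
f(E) = 1/E (f(E) = 1/(E + 0) = 1/E)
-149 + (7*(-1/(-5)) + f(O(4)))*119 = -149 + (7*(-1/(-5)) + 1/1)*119 = -149 + (7*(-1*(-1/5)) + 1)*119 = -149 + (7*(1/5) + 1)*119 = -149 + (7/5 + 1)*119 = -149 + (12/5)*119 = -149 + 1428/5 = 683/5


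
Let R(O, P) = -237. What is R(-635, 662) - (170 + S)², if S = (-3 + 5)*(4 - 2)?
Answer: -30513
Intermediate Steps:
S = 4 (S = 2*2 = 4)
R(-635, 662) - (170 + S)² = -237 - (170 + 4)² = -237 - 1*174² = -237 - 1*30276 = -237 - 30276 = -30513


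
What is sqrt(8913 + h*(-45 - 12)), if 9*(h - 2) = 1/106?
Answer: sqrt(889784034)/318 ≈ 93.803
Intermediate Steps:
h = 1909/954 (h = 2 + (1/9)/106 = 2 + (1/9)*(1/106) = 2 + 1/954 = 1909/954 ≈ 2.0010)
sqrt(8913 + h*(-45 - 12)) = sqrt(8913 + 1909*(-45 - 12)/954) = sqrt(8913 + (1909/954)*(-57)) = sqrt(8913 - 36271/318) = sqrt(2798063/318) = sqrt(889784034)/318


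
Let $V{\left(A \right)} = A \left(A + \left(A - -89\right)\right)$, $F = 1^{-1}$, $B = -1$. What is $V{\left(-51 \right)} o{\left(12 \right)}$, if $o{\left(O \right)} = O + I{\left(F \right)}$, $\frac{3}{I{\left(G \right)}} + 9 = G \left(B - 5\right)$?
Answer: $\frac{39117}{5} \approx 7823.4$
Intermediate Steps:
$F = 1$
$V{\left(A \right)} = A \left(89 + 2 A\right)$ ($V{\left(A \right)} = A \left(A + \left(A + 89\right)\right) = A \left(A + \left(89 + A\right)\right) = A \left(89 + 2 A\right)$)
$I{\left(G \right)} = \frac{3}{-9 - 6 G}$ ($I{\left(G \right)} = \frac{3}{-9 + G \left(-1 - 5\right)} = \frac{3}{-9 + G \left(-6\right)} = \frac{3}{-9 - 6 G}$)
$o{\left(O \right)} = - \frac{1}{5} + O$ ($o{\left(O \right)} = O - \frac{1}{3 + 2 \cdot 1} = O - \frac{1}{3 + 2} = O - \frac{1}{5} = - \frac{1}{5} + O$)
$V{\left(-51 \right)} o{\left(12 \right)} = - 51 \left(89 + 2 \left(-51\right)\right) \left(- \frac{1}{5} + 12\right) = - 51 \left(89 - 102\right) \frac{59}{5} = \left(-51\right) \left(-13\right) \frac{59}{5} = 663 \cdot \frac{59}{5} = \frac{39117}{5}$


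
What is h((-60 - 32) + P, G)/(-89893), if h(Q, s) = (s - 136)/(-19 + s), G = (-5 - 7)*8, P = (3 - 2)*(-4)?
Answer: -232/10337695 ≈ -2.2442e-5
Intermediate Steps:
P = -4 (P = 1*(-4) = -4)
G = -96 (G = -12*8 = -96)
h(Q, s) = (-136 + s)/(-19 + s)
h((-60 - 32) + P, G)/(-89893) = ((-136 - 96)/(-19 - 96))/(-89893) = (-232/(-115))*(-1/89893) = -1/115*(-232)*(-1/89893) = (232/115)*(-1/89893) = -232/10337695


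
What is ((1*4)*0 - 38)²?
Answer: 1444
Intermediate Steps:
((1*4)*0 - 38)² = (4*0 - 38)² = (0 - 38)² = (-38)² = 1444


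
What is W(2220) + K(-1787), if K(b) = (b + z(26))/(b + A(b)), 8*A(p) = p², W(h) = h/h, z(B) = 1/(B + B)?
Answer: 41142103/41327949 ≈ 0.99550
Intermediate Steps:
z(B) = 1/(2*B)
W(h) = 1
A(p) = p²/8
K(b) = (1/52 + b)/(b + b²/8) (K(b) = (b + (½)/26)/(b + b²/8) = (b + (½)*(1/26))/(b + b²/8) = (b + 1/52)/(b + b²/8) = (1/52 + b)/(b + b²/8))
W(2220) + K(-1787) = 1 + (2/13)*(1 + 52*(-1787))/(-1787*(8 - 1787)) = 1 + (2/13)*(-1/1787)*(1 - 92924)/(-1779) = 1 + (2/13)*(-1/1787)*(-1/1779)*(-92923) = 1 - 185846/41327949 = 41142103/41327949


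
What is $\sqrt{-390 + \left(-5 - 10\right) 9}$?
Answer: $5 i \sqrt{21} \approx 22.913 i$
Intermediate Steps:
$\sqrt{-390 + \left(-5 - 10\right) 9} = \sqrt{-390 - 135} = \sqrt{-525} = 5 i \sqrt{21}$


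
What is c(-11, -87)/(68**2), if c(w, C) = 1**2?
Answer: 1/4624 ≈ 0.00021626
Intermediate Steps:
c(w, C) = 1
c(-11, -87)/(68**2) = 1/68**2 = 1/4624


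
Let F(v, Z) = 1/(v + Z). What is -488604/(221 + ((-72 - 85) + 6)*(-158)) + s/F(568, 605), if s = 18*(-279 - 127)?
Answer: -206412515040/24079 ≈ -8.5723e+6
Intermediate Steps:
s = -7308 (s = 18*(-406) = -7308)
F(v, Z) = 1/(Z + v)
-488604/(221 + ((-72 - 85) + 6)*(-158)) + s/F(568, 605) = -488604/(221 + ((-72 - 85) + 6)*(-158)) - 7308/(1/(605 + 568)) = -488604/(221 + (-157 + 6)*(-158)) - 7308/(1/1173) = -488604/(221 - 151*(-158)) - 7308/1/1173 = -488604/(221 + 23858) - 7308*1173 = -488604/24079 - 8572284 = -206412515040/24079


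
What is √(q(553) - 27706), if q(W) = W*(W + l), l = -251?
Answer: 10*√1393 ≈ 373.23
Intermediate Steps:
q(W) = W*(-251 + W) (q(W) = W*(W - 251) = W*(-251 + W))
√(q(553) - 27706) = √(553*(-251 + 553) - 27706) = √(553*302 - 27706) = √(167006 - 27706) = √139300 = 10*√1393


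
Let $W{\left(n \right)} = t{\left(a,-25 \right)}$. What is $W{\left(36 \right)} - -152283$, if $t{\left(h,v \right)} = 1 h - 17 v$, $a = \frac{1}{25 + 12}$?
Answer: $\frac{5650197}{37} \approx 1.5271 \cdot 10^{5}$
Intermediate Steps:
$a = \frac{1}{37} \approx 0.027027$
$t{\left(h,v \right)} = h - 17 v$
$W{\left(n \right)} = \frac{15726}{37}$ ($W{\left(n \right)} = \frac{1}{37} - -425 = \frac{1}{37} + 425 = \frac{15726}{37}$)
$W{\left(36 \right)} - -152283 = \frac{15726}{37} - -152283 = \frac{15726}{37} + 152283 = \frac{5650197}{37}$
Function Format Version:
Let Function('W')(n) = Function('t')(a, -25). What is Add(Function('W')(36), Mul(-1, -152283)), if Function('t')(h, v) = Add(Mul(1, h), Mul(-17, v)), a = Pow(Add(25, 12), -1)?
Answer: Rational(5650197, 37) ≈ 1.5271e+5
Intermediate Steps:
a = Rational(1, 37) (a = Pow(37, -1) = Rational(1, 37) ≈ 0.027027)
Function('t')(h, v) = Add(h, Mul(-17, v))
Function('W')(n) = Rational(15726, 37) (Function('W')(n) = Add(Rational(1, 37), Mul(-17, -25)) = Add(Rational(1, 37), 425) = Rational(15726, 37))
Add(Function('W')(36), Mul(-1, -152283)) = Add(Rational(15726, 37), Mul(-1, -152283)) = Add(Rational(15726, 37), 152283) = Rational(5650197, 37)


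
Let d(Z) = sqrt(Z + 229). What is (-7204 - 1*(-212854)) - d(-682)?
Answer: 205650 - I*sqrt(453) ≈ 2.0565e+5 - 21.284*I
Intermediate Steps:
d(Z) = sqrt(229 + Z)
(-7204 - 1*(-212854)) - d(-682) = (-7204 - 1*(-212854)) - sqrt(229 - 682) = (-7204 + 212854) - sqrt(-453) = 205650 - I*sqrt(453)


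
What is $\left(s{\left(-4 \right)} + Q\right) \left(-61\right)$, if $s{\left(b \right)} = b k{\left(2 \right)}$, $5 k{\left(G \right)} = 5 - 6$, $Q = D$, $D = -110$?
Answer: $\frac{33306}{5} \approx 6661.2$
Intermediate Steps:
$Q = -110$
$k{\left(G \right)} = - \frac{1}{5}$ ($k{\left(G \right)} = \frac{5 - 6}{5} = \frac{1}{5} \left(-1\right) = - \frac{1}{5}$)
$s{\left(b \right)} = - \frac{b}{5}$ ($s{\left(b \right)} = b \left(- \frac{1}{5}\right) = - \frac{b}{5}$)
$\left(s{\left(-4 \right)} + Q\right) \left(-61\right) = \left(\left(- \frac{1}{5}\right) \left(-4\right) - 110\right) \left(-61\right) = \left(\frac{4}{5} - 110\right) \left(-61\right) = \left(- \frac{546}{5}\right) \left(-61\right) = \frac{33306}{5}$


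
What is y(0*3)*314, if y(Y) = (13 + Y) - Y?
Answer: 4082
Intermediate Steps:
y(Y) = 13
y(0*3)*314 = 13*314 = 4082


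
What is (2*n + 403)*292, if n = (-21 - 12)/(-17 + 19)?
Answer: 108040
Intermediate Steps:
n = -33/2 ≈ -16.500
(2*n + 403)*292 = (2*(-33/2) + 403)*292 = (-33 + 403)*292 = 370*292 = 108040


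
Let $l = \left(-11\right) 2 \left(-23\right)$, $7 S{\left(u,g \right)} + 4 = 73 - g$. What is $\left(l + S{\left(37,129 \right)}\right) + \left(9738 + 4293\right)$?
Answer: $\frac{101699}{7} \approx 14528.0$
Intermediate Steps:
$S{\left(u,g \right)} = \frac{69}{7} - \frac{g}{7}$ ($S{\left(u,g \right)} = - \frac{4}{7} + \frac{73 - g}{7} = - \frac{4}{7} - \left(- \frac{73}{7} + \frac{g}{7}\right) = \frac{69}{7} - \frac{g}{7}$)
$l = 506$ ($l = \left(-22\right) \left(-23\right) = 506$)
$\left(l + S{\left(37,129 \right)}\right) + \left(9738 + 4293\right) = \left(506 + \left(\frac{69}{7} - \frac{129}{7}\right)\right) + \left(9738 + 4293\right) = \left(506 + \left(\frac{69}{7} - \frac{129}{7}\right)\right) + 14031 = \left(506 - \frac{60}{7}\right) + 14031 = \frac{3482}{7} + 14031 = \frac{101699}{7}$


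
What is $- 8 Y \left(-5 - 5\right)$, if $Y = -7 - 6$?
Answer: $-1040$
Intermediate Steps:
$Y = -13$
$- 8 Y \left(-5 - 5\right) = \left(-8\right) \left(-13\right) \left(-5 - 5\right) = 104 \left(-10\right) = -1040$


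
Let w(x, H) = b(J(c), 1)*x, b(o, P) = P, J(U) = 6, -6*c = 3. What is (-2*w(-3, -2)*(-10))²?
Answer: 3600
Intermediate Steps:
c = -½ (c = -⅙*3 = -½ ≈ -0.50000)
w(x, H) = x (w(x, H) = 1*x = x)
(-2*w(-3, -2)*(-10))² = (-2*(-3)*(-10))² = (6*(-10))² = (-60)² = 3600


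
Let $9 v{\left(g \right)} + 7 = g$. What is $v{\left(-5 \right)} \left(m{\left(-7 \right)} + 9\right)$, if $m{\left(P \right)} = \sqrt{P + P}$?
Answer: $-12 - \frac{4 i \sqrt{14}}{3} \approx -12.0 - 4.9889 i$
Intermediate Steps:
$v{\left(g \right)} = - \frac{7}{9} + \frac{g}{9}$
$m{\left(P \right)} = \sqrt{2} \sqrt{P}$ ($m{\left(P \right)} = \sqrt{2 P} = \sqrt{2} \sqrt{P}$)
$v{\left(-5 \right)} \left(m{\left(-7 \right)} + 9\right) = \left(- \frac{7}{9} + \frac{1}{9} \left(-5\right)\right) \left(\sqrt{2} \sqrt{-7} + 9\right) = \left(- \frac{7}{9} - \frac{5}{9}\right) \left(\sqrt{2} i \sqrt{7} + 9\right) = - \frac{4 \left(i \sqrt{14} + 9\right)}{3} = - \frac{4 \left(9 + i \sqrt{14}\right)}{3} = -12 - \frac{4 i \sqrt{14}}{3}$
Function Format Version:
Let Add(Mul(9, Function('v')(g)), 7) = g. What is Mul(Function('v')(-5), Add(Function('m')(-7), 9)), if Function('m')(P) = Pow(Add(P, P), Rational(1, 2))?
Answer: Add(-12, Mul(Rational(-4, 3), I, Pow(14, Rational(1, 2)))) ≈ Add(-12.000, Mul(-4.9889, I))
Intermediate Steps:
Function('v')(g) = Add(Rational(-7, 9), Mul(Rational(1, 9), g))
Function('m')(P) = Mul(Pow(2, Rational(1, 2)), Pow(P, Rational(1, 2))) (Function('m')(P) = Pow(Mul(2, P), Rational(1, 2)) = Mul(Pow(2, Rational(1, 2)), Pow(P, Rational(1, 2))))
Mul(Function('v')(-5), Add(Function('m')(-7), 9)) = Mul(Add(Rational(-7, 9), Mul(Rational(1, 9), -5)), Add(Mul(Pow(2, Rational(1, 2)), Pow(-7, Rational(1, 2))), 9)) = Mul(Add(Rational(-7, 9), Rational(-5, 9)), Add(Mul(Pow(2, Rational(1, 2)), Mul(I, Pow(7, Rational(1, 2)))), 9)) = Mul(Rational(-4, 3), Add(Mul(I, Pow(14, Rational(1, 2))), 9)) = Mul(Rational(-4, 3), Add(9, Mul(I, Pow(14, Rational(1, 2))))) = Add(-12, Mul(Rational(-4, 3), I, Pow(14, Rational(1, 2))))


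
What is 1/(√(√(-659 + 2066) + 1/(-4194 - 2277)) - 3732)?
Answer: -1/(3732 - √(-1/6471 + √1407)) ≈ -0.00026839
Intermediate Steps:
1/(√(√(-659 + 2066) + 1/(-4194 - 2277)) - 3732) = 1/(√(√1407 + 1/(-6471)) - 3732) = 1/(√(√1407 - 1/6471) - 3732) = 1/(√(-1/6471 + √1407) - 3732) = 1/(-3732 + √(-1/6471 + √1407))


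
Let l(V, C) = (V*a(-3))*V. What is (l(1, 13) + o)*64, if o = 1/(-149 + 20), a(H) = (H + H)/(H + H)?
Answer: 8192/129 ≈ 63.504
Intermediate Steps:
a(H) = 1 (a(H) = (2*H)/((2*H)) = (2*H)*(1/(2*H)) = 1)
l(V, C) = V**2 (l(V, C) = (V*1)*V = V*V = V**2)
o = -1/129 (o = 1/(-129) = -1/129 ≈ -0.0077519)
(l(1, 13) + o)*64 = (1**2 - 1/129)*64 = (1 - 1/129)*64 = (128/129)*64 = 8192/129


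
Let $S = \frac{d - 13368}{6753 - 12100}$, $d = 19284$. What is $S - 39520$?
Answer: $- \frac{211319356}{5347} \approx -39521.0$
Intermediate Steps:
$S = - \frac{5916}{5347}$ ($S = \frac{19284 - 13368}{6753 - 12100} = \frac{5916}{-5347} = 5916 \left(- \frac{1}{5347}\right) = - \frac{5916}{5347} \approx -1.1064$)
$S - 39520 = - \frac{5916}{5347} - 39520 = - \frac{211319356}{5347}$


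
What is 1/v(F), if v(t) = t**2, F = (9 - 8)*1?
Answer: 1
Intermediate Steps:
F = 1 (F = 1*1 = 1)
1/v(F) = 1/(1**2) = 1/1 = 1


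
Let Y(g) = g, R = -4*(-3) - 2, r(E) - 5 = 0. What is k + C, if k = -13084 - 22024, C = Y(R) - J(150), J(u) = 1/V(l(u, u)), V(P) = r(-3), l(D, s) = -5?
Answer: -175491/5 ≈ -35098.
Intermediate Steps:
r(E) = 5 (r(E) = 5 + 0 = 5)
V(P) = 5
J(u) = ⅕ (J(u) = 1/5 = ⅕)
R = 10 (R = 12 - 2 = 10)
C = 49/5 (C = 10 - 1*⅕ = 10 - ⅕ = 49/5 ≈ 9.8000)
k = -35108
k + C = -35108 + 49/5 = -175491/5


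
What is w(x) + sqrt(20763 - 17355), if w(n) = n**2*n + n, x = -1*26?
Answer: -17602 + 4*sqrt(213) ≈ -17544.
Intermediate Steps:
x = -26
w(n) = n + n**3 (w(n) = n**3 + n = n + n**3)
w(x) + sqrt(20763 - 17355) = (-26 + (-26)**3) + sqrt(20763 - 17355) = (-26 - 17576) + sqrt(3408) = -17602 + 4*sqrt(213)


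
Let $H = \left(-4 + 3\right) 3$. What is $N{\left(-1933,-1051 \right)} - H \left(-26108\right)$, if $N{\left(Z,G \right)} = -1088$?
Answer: $-79412$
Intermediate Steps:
$H = -3$ ($H = \left(-1\right) 3 = -3$)
$N{\left(-1933,-1051 \right)} - H \left(-26108\right) = -1088 - \left(-3\right) \left(-26108\right) = -1088 - 78324 = -79412$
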